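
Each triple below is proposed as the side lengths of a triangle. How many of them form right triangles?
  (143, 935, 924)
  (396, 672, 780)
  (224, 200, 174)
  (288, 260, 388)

3

(143,935,924): 143²+924² = 874225 = 935² → right
(396,672,780): 396²+672² = 608400 = 780² → right
(224,200,174): 174²+200² = 70276 > 50176 = 224² → acute
(288,260,388): 260²+288² = 150544 = 388² → right
3 of the 4 are right.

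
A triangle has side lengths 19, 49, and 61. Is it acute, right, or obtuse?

obtuse

Compare the square of the longest side to the sum of squares of the other two: 19² + 49² = 2762 < 3721 = 61².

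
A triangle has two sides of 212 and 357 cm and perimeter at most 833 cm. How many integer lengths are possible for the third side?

Triangle inequality: 145 < x < 569. Perimeter ≤ 833 gives x ≤ 833 − 212 − 357 = 264.
So 145 < x ≤ 264; integers 146 through 264: 119 values.

119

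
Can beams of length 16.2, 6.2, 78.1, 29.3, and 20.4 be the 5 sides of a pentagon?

No

For a pentagon, each side must be shorter than the sum of the others.
Here the longest side is 78.1, but the remaining 4 sides sum to only 72.1.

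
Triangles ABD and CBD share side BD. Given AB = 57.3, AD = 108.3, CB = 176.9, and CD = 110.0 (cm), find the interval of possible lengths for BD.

From triangle ABD: |57.3 − 108.3| < BD < 57.3 + 108.3, i.e. 51.0 < BD < 165.6.
From triangle CBD: 66.9 < BD < 286.9.
Both must hold, so BD lies in the intersection.

66.9 < BD < 165.6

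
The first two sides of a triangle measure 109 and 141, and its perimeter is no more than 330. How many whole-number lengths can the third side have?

Triangle inequality: 32 < x < 250. Perimeter ≤ 330 gives x ≤ 330 − 109 − 141 = 80.
So 32 < x ≤ 80; integers 33 through 80: 48 values.

48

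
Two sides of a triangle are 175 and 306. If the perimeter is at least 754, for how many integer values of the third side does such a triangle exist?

208

Triangle inequality: 131 < x < 481. Perimeter ≥ 754 gives x ≥ 754 − 175 − 306 = 273.
So 273 ≤ x < 481; integers 273 through 480: 208 values.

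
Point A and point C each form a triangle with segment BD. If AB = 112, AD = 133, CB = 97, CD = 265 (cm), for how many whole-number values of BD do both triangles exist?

76

From triangle ABD: 21 < BD < 245.
From triangle CBD: 168 < BD < 362.
Intersection: 168 < BD < 245, so integers 169 through 244: 76 values.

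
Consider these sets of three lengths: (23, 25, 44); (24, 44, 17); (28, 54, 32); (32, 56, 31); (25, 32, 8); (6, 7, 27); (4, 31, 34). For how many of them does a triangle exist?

(23,25,44): 23+25 > 44 → valid
(17,24,44): 17+24 ≤ 44 → not valid
(28,32,54): 28+32 > 54 → valid
(31,32,56): 31+32 > 56 → valid
(8,25,32): 8+25 > 32 → valid
(6,7,27): 6+7 ≤ 27 → not valid
(4,31,34): 4+31 > 34 → valid
5 of the 7 triples form a triangle.

5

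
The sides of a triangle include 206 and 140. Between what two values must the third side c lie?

66 < c < 346

By the triangle inequality, c must be less than 206 + 140 = 346 and greater than |206 − 140| = 66.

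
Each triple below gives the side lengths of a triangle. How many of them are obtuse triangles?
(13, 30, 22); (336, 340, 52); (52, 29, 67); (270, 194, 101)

3

(13,30,22): 13²+22² = 653 < 900 = 30² → obtuse
(336,340,52): 52²+336² = 115600 = 340² → right
(52,29,67): 29²+52² = 3545 < 4489 = 67² → obtuse
(270,194,101): 101²+194² = 47837 < 72900 = 270² → obtuse
3 of the 4 are obtuse.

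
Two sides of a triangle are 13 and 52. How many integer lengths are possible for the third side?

The third side lies in the open interval (39, 65).
Integers from 40 to 64 inclusive: 64 − 40 + 1 = 25.

25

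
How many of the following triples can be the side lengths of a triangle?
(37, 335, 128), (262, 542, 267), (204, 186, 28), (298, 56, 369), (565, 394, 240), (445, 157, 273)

(37,128,335): 37+128 ≤ 335 → not valid
(262,267,542): 262+267 ≤ 542 → not valid
(28,186,204): 28+186 > 204 → valid
(56,298,369): 56+298 ≤ 369 → not valid
(240,394,565): 240+394 > 565 → valid
(157,273,445): 157+273 ≤ 445 → not valid
2 of the 6 triples form a triangle.

2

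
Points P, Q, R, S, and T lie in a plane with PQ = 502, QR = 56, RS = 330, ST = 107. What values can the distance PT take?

9 ≤ PT ≤ 995

The maximum is all hops collinear in one direction: 502 + 56 + 330 + 107 = 995.
The longest hop is 502; the others sum to 493. Folding the others back against it leaves at least 502 − 493 = 9.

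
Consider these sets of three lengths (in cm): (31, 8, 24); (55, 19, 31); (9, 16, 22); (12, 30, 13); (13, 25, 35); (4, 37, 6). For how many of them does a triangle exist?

(8,24,31): 8+24 > 31 → valid
(19,31,55): 19+31 ≤ 55 → not valid
(9,16,22): 9+16 > 22 → valid
(12,13,30): 12+13 ≤ 30 → not valid
(13,25,35): 13+25 > 35 → valid
(4,6,37): 4+6 ≤ 37 → not valid
3 of the 6 triples form a triangle.

3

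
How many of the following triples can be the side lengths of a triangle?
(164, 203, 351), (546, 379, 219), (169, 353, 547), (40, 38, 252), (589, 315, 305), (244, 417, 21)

3

(164,203,351): 164+203 > 351 → valid
(219,379,546): 219+379 > 546 → valid
(169,353,547): 169+353 ≤ 547 → not valid
(38,40,252): 38+40 ≤ 252 → not valid
(305,315,589): 305+315 > 589 → valid
(21,244,417): 21+244 ≤ 417 → not valid
3 of the 6 triples form a triangle.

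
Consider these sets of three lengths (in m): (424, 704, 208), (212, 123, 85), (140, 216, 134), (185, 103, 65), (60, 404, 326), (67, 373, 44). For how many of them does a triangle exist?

(208,424,704): 208+424 ≤ 704 → not valid
(85,123,212): 85+123 ≤ 212 → not valid
(134,140,216): 134+140 > 216 → valid
(65,103,185): 65+103 ≤ 185 → not valid
(60,326,404): 60+326 ≤ 404 → not valid
(44,67,373): 44+67 ≤ 373 → not valid
1 of the 6 triples forms a triangle.

1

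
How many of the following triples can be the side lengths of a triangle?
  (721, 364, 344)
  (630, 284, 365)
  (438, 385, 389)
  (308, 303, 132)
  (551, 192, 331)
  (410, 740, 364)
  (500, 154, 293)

4

(344,364,721): 344+364 ≤ 721 → not valid
(284,365,630): 284+365 > 630 → valid
(385,389,438): 385+389 > 438 → valid
(132,303,308): 132+303 > 308 → valid
(192,331,551): 192+331 ≤ 551 → not valid
(364,410,740): 364+410 > 740 → valid
(154,293,500): 154+293 ≤ 500 → not valid
4 of the 7 triples form a triangle.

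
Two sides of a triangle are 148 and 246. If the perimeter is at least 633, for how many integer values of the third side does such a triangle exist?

Triangle inequality: 98 < x < 394. Perimeter ≥ 633 gives x ≥ 633 − 148 − 246 = 239.
So 239 ≤ x < 394; integers 239 through 393: 155 values.

155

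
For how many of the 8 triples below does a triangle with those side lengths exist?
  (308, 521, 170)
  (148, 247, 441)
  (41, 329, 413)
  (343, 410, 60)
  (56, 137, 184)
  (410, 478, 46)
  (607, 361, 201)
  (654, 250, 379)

(170,308,521): 170+308 ≤ 521 → not valid
(148,247,441): 148+247 ≤ 441 → not valid
(41,329,413): 41+329 ≤ 413 → not valid
(60,343,410): 60+343 ≤ 410 → not valid
(56,137,184): 56+137 > 184 → valid
(46,410,478): 46+410 ≤ 478 → not valid
(201,361,607): 201+361 ≤ 607 → not valid
(250,379,654): 250+379 ≤ 654 → not valid
1 of the 8 triples forms a triangle.

1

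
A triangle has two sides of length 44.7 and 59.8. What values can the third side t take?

By the triangle inequality, t must be less than 44.7 + 59.8 = 104.5 and greater than |44.7 − 59.8| = 15.1.

15.1 < t < 104.5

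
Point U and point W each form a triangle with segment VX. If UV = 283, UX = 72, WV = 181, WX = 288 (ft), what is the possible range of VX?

211 < VX < 355

From triangle UVX: |283 − 72| < VX < 283 + 72, i.e. 211 < VX < 355.
From triangle WVX: 107 < VX < 469.
Both must hold, so VX lies in the intersection.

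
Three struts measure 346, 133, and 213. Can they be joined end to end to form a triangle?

No

The two shorter sides sum to 346, exactly equal to the longest side 346.
That gives only a degenerate (flat) triangle — the inequality must be strict.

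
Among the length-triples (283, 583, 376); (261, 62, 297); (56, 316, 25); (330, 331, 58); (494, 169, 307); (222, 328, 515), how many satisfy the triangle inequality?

(283,376,583): 283+376 > 583 → valid
(62,261,297): 62+261 > 297 → valid
(25,56,316): 25+56 ≤ 316 → not valid
(58,330,331): 58+330 > 331 → valid
(169,307,494): 169+307 ≤ 494 → not valid
(222,328,515): 222+328 > 515 → valid
4 of the 6 triples form a triangle.

4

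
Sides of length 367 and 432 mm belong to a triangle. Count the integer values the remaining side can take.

The third side lies in the open interval (65, 799).
Integers from 66 to 798 inclusive: 798 − 66 + 1 = 733.

733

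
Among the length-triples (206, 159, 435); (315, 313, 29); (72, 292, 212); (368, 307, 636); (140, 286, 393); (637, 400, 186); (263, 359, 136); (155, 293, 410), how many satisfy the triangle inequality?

(159,206,435): 159+206 ≤ 435 → not valid
(29,313,315): 29+313 > 315 → valid
(72,212,292): 72+212 ≤ 292 → not valid
(307,368,636): 307+368 > 636 → valid
(140,286,393): 140+286 > 393 → valid
(186,400,637): 186+400 ≤ 637 → not valid
(136,263,359): 136+263 > 359 → valid
(155,293,410): 155+293 > 410 → valid
5 of the 8 triples form a triangle.

5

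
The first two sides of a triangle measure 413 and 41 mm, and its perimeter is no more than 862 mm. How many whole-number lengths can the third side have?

36

Triangle inequality: 372 < x < 454. Perimeter ≤ 862 gives x ≤ 862 − 413 − 41 = 408.
So 372 < x ≤ 408; integers 373 through 408: 36 values.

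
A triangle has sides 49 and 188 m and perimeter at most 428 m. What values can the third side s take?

Triangle inequality alone gives 139 < s < 237.
The perimeter condition gives s ≤ 428 − 49 − 188 = 191.
Intersecting the two: 139 < s ≤ 191.

139 < s ≤ 191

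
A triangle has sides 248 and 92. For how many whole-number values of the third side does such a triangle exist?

The third side lies in the open interval (156, 340).
Integers from 157 to 339 inclusive: 339 − 157 + 1 = 183.

183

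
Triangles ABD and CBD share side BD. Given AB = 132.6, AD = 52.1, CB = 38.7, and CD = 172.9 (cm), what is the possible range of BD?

134.2 < BD < 184.7

From triangle ABD: |132.6 − 52.1| < BD < 132.6 + 52.1, i.e. 80.5 < BD < 184.7.
From triangle CBD: 134.2 < BD < 211.6.
Both must hold, so BD lies in the intersection.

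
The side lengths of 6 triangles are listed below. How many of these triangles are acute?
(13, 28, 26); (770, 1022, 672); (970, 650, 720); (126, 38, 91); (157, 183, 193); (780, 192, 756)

2

(13,28,26): 13²+26² = 845 > 784 = 28² → acute
(770,1022,672): 672²+770² = 1044484 = 1022² → right
(970,650,720): 650²+720² = 940900 = 970² → right
(126,38,91): 38²+91² = 9725 < 15876 = 126² → obtuse
(157,183,193): 157²+183² = 58138 > 37249 = 193² → acute
(780,192,756): 192²+756² = 608400 = 780² → right
2 of the 6 are acute.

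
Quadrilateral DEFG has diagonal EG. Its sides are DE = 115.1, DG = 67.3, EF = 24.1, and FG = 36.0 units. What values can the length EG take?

47.8 < EG < 60.1

From triangle DEG: |115.1 − 67.3| < EG < 115.1 + 67.3, i.e. 47.8 < EG < 182.4.
From triangle FEG: 11.9 < EG < 60.1.
Both must hold, so EG lies in the intersection.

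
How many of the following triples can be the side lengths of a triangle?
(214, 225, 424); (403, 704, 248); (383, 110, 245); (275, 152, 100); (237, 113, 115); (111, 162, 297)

1

(214,225,424): 214+225 > 424 → valid
(248,403,704): 248+403 ≤ 704 → not valid
(110,245,383): 110+245 ≤ 383 → not valid
(100,152,275): 100+152 ≤ 275 → not valid
(113,115,237): 113+115 ≤ 237 → not valid
(111,162,297): 111+162 ≤ 297 → not valid
1 of the 6 triples forms a triangle.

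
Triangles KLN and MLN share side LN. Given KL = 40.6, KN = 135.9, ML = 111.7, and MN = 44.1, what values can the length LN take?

95.3 < LN < 155.8

From triangle KLN: |40.6 − 135.9| < LN < 40.6 + 135.9, i.e. 95.3 < LN < 176.5.
From triangle MLN: 67.6 < LN < 155.8.
Both must hold, so LN lies in the intersection.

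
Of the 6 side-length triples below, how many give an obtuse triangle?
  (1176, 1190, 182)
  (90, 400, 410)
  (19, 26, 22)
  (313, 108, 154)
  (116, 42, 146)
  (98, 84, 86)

(1176,1190,182): 182²+1176² = 1416100 = 1190² → right
(90,400,410): 90²+400² = 168100 = 410² → right
(19,26,22): 19²+22² = 845 > 676 = 26² → acute
(313,108,154): 108+154 ≤ 313, not a triangle
(116,42,146): 42²+116² = 15220 < 21316 = 146² → obtuse
(98,84,86): 84²+86² = 14452 > 9604 = 98² → acute
1 of the 6 is obtuse.

1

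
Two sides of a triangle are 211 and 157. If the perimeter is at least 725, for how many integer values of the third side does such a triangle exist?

11

Triangle inequality: 54 < x < 368. Perimeter ≥ 725 gives x ≥ 725 − 211 − 157 = 357.
So 357 ≤ x < 368; integers 357 through 367: 11 values.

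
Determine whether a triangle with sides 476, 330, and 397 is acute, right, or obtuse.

Compare the square of the longest side to the sum of squares of the other two: 330² + 397² = 266509 > 226576 = 476².

acute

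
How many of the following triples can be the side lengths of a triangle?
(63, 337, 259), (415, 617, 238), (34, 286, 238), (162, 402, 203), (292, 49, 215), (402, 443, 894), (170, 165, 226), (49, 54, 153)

(63,259,337): 63+259 ≤ 337 → not valid
(238,415,617): 238+415 > 617 → valid
(34,238,286): 34+238 ≤ 286 → not valid
(162,203,402): 162+203 ≤ 402 → not valid
(49,215,292): 49+215 ≤ 292 → not valid
(402,443,894): 402+443 ≤ 894 → not valid
(165,170,226): 165+170 > 226 → valid
(49,54,153): 49+54 ≤ 153 → not valid
2 of the 8 triples form a triangle.

2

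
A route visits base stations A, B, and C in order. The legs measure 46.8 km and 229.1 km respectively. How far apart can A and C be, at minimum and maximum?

182.3 ≤ AC ≤ 275.9 km

By the triangle inequality, |46.8 − 229.1| ≤ AC ≤ 46.8 + 229.1.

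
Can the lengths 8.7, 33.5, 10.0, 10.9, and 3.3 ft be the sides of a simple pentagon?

For a pentagon, each side must be shorter than the sum of the others.
Here the longest side is 33.5, but the remaining 4 sides sum to only 32.9.

No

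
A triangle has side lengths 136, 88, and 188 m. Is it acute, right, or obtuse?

obtuse

Compare the square of the longest side to the sum of squares of the other two: 88² + 136² = 26240 < 35344 = 188².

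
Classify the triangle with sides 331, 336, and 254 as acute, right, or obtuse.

Compare the square of the longest side to the sum of squares of the other two: 254² + 331² = 174077 > 112896 = 336².

acute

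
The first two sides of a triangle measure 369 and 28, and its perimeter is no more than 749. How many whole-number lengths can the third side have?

11

Triangle inequality: 341 < x < 397. Perimeter ≤ 749 gives x ≤ 749 − 369 − 28 = 352.
So 341 < x ≤ 352; integers 342 through 352: 11 values.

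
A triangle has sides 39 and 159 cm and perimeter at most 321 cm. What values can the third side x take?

Triangle inequality alone gives 120 < x < 198.
The perimeter condition gives x ≤ 321 − 39 − 159 = 123.
Intersecting the two: 120 < x ≤ 123.

120 < x ≤ 123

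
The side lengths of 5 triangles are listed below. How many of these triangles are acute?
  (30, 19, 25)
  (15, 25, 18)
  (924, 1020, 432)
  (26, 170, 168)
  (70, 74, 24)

(30,19,25): 19²+25² = 986 > 900 = 30² → acute
(15,25,18): 15²+18² = 549 < 625 = 25² → obtuse
(924,1020,432): 432²+924² = 1040400 = 1020² → right
(26,170,168): 26²+168² = 28900 = 170² → right
(70,74,24): 24²+70² = 5476 = 74² → right
1 of the 5 is acute.

1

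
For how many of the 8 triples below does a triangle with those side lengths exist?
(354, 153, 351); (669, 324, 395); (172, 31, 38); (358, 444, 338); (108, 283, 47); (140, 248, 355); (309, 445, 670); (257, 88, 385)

(153,351,354): 153+351 > 354 → valid
(324,395,669): 324+395 > 669 → valid
(31,38,172): 31+38 ≤ 172 → not valid
(338,358,444): 338+358 > 444 → valid
(47,108,283): 47+108 ≤ 283 → not valid
(140,248,355): 140+248 > 355 → valid
(309,445,670): 309+445 > 670 → valid
(88,257,385): 88+257 ≤ 385 → not valid
5 of the 8 triples form a triangle.

5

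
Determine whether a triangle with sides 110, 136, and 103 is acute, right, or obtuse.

acute

Compare the square of the longest side to the sum of squares of the other two: 103² + 110² = 22709 > 18496 = 136².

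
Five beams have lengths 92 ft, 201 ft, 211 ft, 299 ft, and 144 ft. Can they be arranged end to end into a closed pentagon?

A pentagon exists iff every side is shorter than the sum of the others — equivalently, the longest side is less than the sum of the rest.
Longest side 299 < 648 (sum of the remaining 4), so yes.

Yes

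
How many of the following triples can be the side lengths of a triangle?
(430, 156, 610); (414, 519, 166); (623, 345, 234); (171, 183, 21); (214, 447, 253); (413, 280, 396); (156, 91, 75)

(156,430,610): 156+430 ≤ 610 → not valid
(166,414,519): 166+414 > 519 → valid
(234,345,623): 234+345 ≤ 623 → not valid
(21,171,183): 21+171 > 183 → valid
(214,253,447): 214+253 > 447 → valid
(280,396,413): 280+396 > 413 → valid
(75,91,156): 75+91 > 156 → valid
5 of the 7 triples form a triangle.

5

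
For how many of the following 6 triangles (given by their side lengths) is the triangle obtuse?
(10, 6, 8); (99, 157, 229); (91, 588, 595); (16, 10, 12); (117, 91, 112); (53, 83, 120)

3

(10,6,8): 6²+8² = 100 = 10² → right
(99,157,229): 99²+157² = 34450 < 52441 = 229² → obtuse
(91,588,595): 91²+588² = 354025 = 595² → right
(16,10,12): 10²+12² = 244 < 256 = 16² → obtuse
(117,91,112): 91²+112² = 20825 > 13689 = 117² → acute
(53,83,120): 53²+83² = 9698 < 14400 = 120² → obtuse
3 of the 6 are obtuse.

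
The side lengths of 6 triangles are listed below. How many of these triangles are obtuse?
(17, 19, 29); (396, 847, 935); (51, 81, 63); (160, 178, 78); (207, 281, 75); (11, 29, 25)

(17,19,29): 17²+19² = 650 < 841 = 29² → obtuse
(396,847,935): 396²+847² = 874225 = 935² → right
(51,81,63): 51²+63² = 6570 > 6561 = 81² → acute
(160,178,78): 78²+160² = 31684 = 178² → right
(207,281,75): 75²+207² = 48474 < 78961 = 281² → obtuse
(11,29,25): 11²+25² = 746 < 841 = 29² → obtuse
3 of the 6 are obtuse.

3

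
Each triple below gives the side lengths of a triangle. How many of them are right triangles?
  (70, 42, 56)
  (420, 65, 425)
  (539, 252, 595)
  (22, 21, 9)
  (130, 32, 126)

4

(70,42,56): 42²+56² = 4900 = 70² → right
(420,65,425): 65²+420² = 180625 = 425² → right
(539,252,595): 252²+539² = 354025 = 595² → right
(22,21,9): 9²+21² = 522 > 484 = 22² → acute
(130,32,126): 32²+126² = 16900 = 130² → right
4 of the 5 are right.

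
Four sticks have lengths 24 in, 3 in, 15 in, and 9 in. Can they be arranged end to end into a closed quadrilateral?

Yes

A quadrilateral exists iff every side is shorter than the sum of the others — equivalently, the longest side is less than the sum of the rest.
Longest side 24 < 27 (sum of the remaining 3), so yes.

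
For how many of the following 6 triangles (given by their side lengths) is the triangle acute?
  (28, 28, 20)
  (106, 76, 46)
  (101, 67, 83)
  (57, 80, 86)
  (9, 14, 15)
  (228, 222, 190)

(28,28,20): 20²+28² = 1184 > 784 = 28² → acute
(106,76,46): 46²+76² = 7892 < 11236 = 106² → obtuse
(101,67,83): 67²+83² = 11378 > 10201 = 101² → acute
(57,80,86): 57²+80² = 9649 > 7396 = 86² → acute
(9,14,15): 9²+14² = 277 > 225 = 15² → acute
(228,222,190): 190²+222² = 85384 > 51984 = 228² → acute
5 of the 6 are acute.

5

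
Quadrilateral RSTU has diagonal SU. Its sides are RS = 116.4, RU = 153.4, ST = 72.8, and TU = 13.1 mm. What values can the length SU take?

59.7 < SU < 85.9

From triangle RSU: |116.4 − 153.4| < SU < 116.4 + 153.4, i.e. 37.0 < SU < 269.8.
From triangle TSU: 59.7 < SU < 85.9.
Both must hold, so SU lies in the intersection.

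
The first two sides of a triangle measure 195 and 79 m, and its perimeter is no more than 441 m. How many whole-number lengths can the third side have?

Triangle inequality: 116 < x < 274. Perimeter ≤ 441 gives x ≤ 441 − 195 − 79 = 167.
So 116 < x ≤ 167; integers 117 through 167: 51 values.

51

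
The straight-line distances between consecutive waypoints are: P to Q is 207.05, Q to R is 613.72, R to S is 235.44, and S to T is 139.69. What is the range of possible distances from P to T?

The maximum is all hops collinear in one direction: 207.05 + 613.72 + 235.44 + 139.69 = 1195.90.
The longest hop is 613.72; the others sum to 582.18. Folding the others back against it leaves at least 613.72 − 582.18 = 31.54.

31.54 ≤ PT ≤ 1195.90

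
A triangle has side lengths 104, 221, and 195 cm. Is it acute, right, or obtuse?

right

Compare the square of the longest side to the sum of squares of the other two: 104² + 195² = 48841 = 221².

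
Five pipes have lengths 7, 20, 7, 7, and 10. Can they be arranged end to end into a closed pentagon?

Yes

A pentagon exists iff every side is shorter than the sum of the others — equivalently, the longest side is less than the sum of the rest.
Longest side 20 < 31 (sum of the remaining 4), so yes.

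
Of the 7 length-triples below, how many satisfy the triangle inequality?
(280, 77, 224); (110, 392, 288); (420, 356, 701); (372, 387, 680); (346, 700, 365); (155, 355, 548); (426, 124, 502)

6

(77,224,280): 77+224 > 280 → valid
(110,288,392): 110+288 > 392 → valid
(356,420,701): 356+420 > 701 → valid
(372,387,680): 372+387 > 680 → valid
(346,365,700): 346+365 > 700 → valid
(155,355,548): 155+355 ≤ 548 → not valid
(124,426,502): 124+426 > 502 → valid
6 of the 7 triples form a triangle.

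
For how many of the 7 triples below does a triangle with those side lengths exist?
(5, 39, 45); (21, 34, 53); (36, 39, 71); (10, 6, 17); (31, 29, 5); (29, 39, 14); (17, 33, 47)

5

(5,39,45): 5+39 ≤ 45 → not valid
(21,34,53): 21+34 > 53 → valid
(36,39,71): 36+39 > 71 → valid
(6,10,17): 6+10 ≤ 17 → not valid
(5,29,31): 5+29 > 31 → valid
(14,29,39): 14+29 > 39 → valid
(17,33,47): 17+33 > 47 → valid
5 of the 7 triples form a triangle.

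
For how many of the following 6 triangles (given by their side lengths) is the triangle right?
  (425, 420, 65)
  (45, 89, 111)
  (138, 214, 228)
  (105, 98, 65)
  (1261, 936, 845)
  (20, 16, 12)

(425,420,65): 65²+420² = 180625 = 425² → right
(45,89,111): 45²+89² = 9946 < 12321 = 111² → obtuse
(138,214,228): 138²+214² = 64840 > 51984 = 228² → acute
(105,98,65): 65²+98² = 13829 > 11025 = 105² → acute
(1261,936,845): 845²+936² = 1590121 = 1261² → right
(20,16,12): 12²+16² = 400 = 20² → right
3 of the 6 are right.

3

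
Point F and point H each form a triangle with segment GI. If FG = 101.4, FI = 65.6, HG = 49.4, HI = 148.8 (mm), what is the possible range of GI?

99.4 < GI < 167.0

From triangle FGI: |101.4 − 65.6| < GI < 101.4 + 65.6, i.e. 35.8 < GI < 167.0.
From triangle HGI: 99.4 < GI < 198.2.
Both must hold, so GI lies in the intersection.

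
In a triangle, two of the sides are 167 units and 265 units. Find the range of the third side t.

By the triangle inequality, t must be less than 167 + 265 = 432 and greater than |167 − 265| = 98.

98 < t < 432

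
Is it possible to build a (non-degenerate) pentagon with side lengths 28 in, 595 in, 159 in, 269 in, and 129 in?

For a pentagon, each side must be shorter than the sum of the others.
Here the longest side is 595, but the remaining 4 sides sum to only 585.

No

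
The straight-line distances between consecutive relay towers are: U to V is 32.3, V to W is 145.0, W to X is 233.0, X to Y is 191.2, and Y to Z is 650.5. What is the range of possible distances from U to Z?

49.0 ≤ UZ ≤ 1252.0

The maximum is all hops collinear in one direction: 32.3 + 145.0 + 233.0 + 191.2 + 650.5 = 1252.0.
The longest hop is 650.5; the others sum to 601.5. Folding the others back against it leaves at least 650.5 − 601.5 = 49.0.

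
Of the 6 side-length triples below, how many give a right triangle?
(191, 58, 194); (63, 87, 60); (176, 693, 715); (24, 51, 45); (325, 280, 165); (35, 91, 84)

5

(191,58,194): 58²+191² = 39845 > 37636 = 194² → acute
(63,87,60): 60²+63² = 7569 = 87² → right
(176,693,715): 176²+693² = 511225 = 715² → right
(24,51,45): 24²+45² = 2601 = 51² → right
(325,280,165): 165²+280² = 105625 = 325² → right
(35,91,84): 35²+84² = 8281 = 91² → right
5 of the 6 are right.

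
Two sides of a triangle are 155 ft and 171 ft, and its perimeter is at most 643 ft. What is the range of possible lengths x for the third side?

16 < x ≤ 317

Triangle inequality alone gives 16 < x < 326.
The perimeter condition gives x ≤ 643 − 155 − 171 = 317.
Intersecting the two: 16 < x ≤ 317.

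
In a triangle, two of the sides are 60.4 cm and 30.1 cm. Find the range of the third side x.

30.3 < x < 90.5 (cm)

By the triangle inequality, x must be less than 60.4 + 30.1 = 90.5 and greater than |60.4 − 30.1| = 30.3.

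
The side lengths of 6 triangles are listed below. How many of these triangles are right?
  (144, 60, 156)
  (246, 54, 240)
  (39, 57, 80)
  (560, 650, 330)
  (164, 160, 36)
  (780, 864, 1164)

(144,60,156): 60²+144² = 24336 = 156² → right
(246,54,240): 54²+240² = 60516 = 246² → right
(39,57,80): 39²+57² = 4770 < 6400 = 80² → obtuse
(560,650,330): 330²+560² = 422500 = 650² → right
(164,160,36): 36²+160² = 26896 = 164² → right
(780,864,1164): 780²+864² = 1354896 = 1164² → right
5 of the 6 are right.

5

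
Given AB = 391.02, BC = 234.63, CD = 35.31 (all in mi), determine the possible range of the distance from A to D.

The maximum is all hops collinear in one direction: 391.02 + 234.63 + 35.31 = 660.96.
The longest hop is 391.02; the others sum to 269.94. Folding the others back against it leaves at least 391.02 − 269.94 = 121.08.

121.08 ≤ AD ≤ 660.96 mi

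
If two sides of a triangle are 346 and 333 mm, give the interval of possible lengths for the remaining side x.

13 < x < 679 (mm)

By the triangle inequality, x must be less than 346 + 333 = 679 and greater than |346 − 333| = 13.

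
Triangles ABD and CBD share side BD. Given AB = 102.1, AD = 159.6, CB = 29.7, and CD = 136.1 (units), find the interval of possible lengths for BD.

106.4 < BD < 165.8

From triangle ABD: |102.1 − 159.6| < BD < 102.1 + 159.6, i.e. 57.5 < BD < 261.7.
From triangle CBD: 106.4 < BD < 165.8.
Both must hold, so BD lies in the intersection.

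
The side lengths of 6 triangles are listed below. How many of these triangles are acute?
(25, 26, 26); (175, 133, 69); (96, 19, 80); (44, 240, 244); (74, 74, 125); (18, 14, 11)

(25,26,26): 25²+26² = 1301 > 676 = 26² → acute
(175,133,69): 69²+133² = 22450 < 30625 = 175² → obtuse
(96,19,80): 19²+80² = 6761 < 9216 = 96² → obtuse
(44,240,244): 44²+240² = 59536 = 244² → right
(74,74,125): 74²+74² = 10952 < 15625 = 125² → obtuse
(18,14,11): 11²+14² = 317 < 324 = 18² → obtuse
1 of the 6 is acute.

1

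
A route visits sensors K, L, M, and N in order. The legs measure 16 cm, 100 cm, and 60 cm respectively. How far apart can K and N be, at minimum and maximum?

The maximum is all hops collinear in one direction: 16 + 100 + 60 = 176.
The longest hop is 100; the others sum to 76. Folding the others back against it leaves at least 100 − 76 = 24.

24 ≤ KN ≤ 176 cm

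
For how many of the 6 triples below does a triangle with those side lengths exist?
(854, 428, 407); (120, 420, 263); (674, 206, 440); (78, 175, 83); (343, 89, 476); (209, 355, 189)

1

(407,428,854): 407+428 ≤ 854 → not valid
(120,263,420): 120+263 ≤ 420 → not valid
(206,440,674): 206+440 ≤ 674 → not valid
(78,83,175): 78+83 ≤ 175 → not valid
(89,343,476): 89+343 ≤ 476 → not valid
(189,209,355): 189+209 > 355 → valid
1 of the 6 triples forms a triangle.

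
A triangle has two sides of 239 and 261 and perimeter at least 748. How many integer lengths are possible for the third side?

Triangle inequality: 22 < x < 500. Perimeter ≥ 748 gives x ≥ 748 − 239 − 261 = 248.
So 248 ≤ x < 500; integers 248 through 499: 252 values.

252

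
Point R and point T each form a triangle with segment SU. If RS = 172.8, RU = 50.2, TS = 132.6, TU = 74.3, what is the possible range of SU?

From triangle RSU: |172.8 − 50.2| < SU < 172.8 + 50.2, i.e. 122.6 < SU < 223.0.
From triangle TSU: 58.3 < SU < 206.9.
Both must hold, so SU lies in the intersection.

122.6 < SU < 206.9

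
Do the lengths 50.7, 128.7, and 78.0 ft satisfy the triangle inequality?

The two shorter sides sum to 128.7, exactly equal to the longest side 128.7.
That gives only a degenerate (flat) triangle — the inequality must be strict.

No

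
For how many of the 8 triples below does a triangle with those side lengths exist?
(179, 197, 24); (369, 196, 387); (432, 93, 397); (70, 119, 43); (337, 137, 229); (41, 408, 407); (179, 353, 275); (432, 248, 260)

7

(24,179,197): 24+179 > 197 → valid
(196,369,387): 196+369 > 387 → valid
(93,397,432): 93+397 > 432 → valid
(43,70,119): 43+70 ≤ 119 → not valid
(137,229,337): 137+229 > 337 → valid
(41,407,408): 41+407 > 408 → valid
(179,275,353): 179+275 > 353 → valid
(248,260,432): 248+260 > 432 → valid
7 of the 8 triples form a triangle.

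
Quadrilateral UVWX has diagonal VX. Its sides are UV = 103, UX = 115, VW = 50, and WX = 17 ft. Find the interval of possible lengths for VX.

From triangle UVX: |103 − 115| < VX < 103 + 115, i.e. 12 < VX < 218.
From triangle WVX: 33 < VX < 67.
Both must hold, so VX lies in the intersection.

33 < VX < 67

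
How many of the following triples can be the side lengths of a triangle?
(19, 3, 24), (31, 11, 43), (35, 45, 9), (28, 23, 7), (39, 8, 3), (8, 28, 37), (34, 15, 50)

(3,19,24): 3+19 ≤ 24 → not valid
(11,31,43): 11+31 ≤ 43 → not valid
(9,35,45): 9+35 ≤ 45 → not valid
(7,23,28): 7+23 > 28 → valid
(3,8,39): 3+8 ≤ 39 → not valid
(8,28,37): 8+28 ≤ 37 → not valid
(15,34,50): 15+34 ≤ 50 → not valid
1 of the 7 triples forms a triangle.

1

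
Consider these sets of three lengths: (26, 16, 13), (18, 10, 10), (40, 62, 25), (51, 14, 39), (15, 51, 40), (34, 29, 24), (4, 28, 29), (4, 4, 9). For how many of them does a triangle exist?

7

(13,16,26): 13+16 > 26 → valid
(10,10,18): 10+10 > 18 → valid
(25,40,62): 25+40 > 62 → valid
(14,39,51): 14+39 > 51 → valid
(15,40,51): 15+40 > 51 → valid
(24,29,34): 24+29 > 34 → valid
(4,28,29): 4+28 > 29 → valid
(4,4,9): 4+4 ≤ 9 → not valid
7 of the 8 triples form a triangle.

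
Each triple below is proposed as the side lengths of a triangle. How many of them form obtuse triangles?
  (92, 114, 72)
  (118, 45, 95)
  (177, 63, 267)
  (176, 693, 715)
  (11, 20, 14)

2

(92,114,72): 72²+92² = 13648 > 12996 = 114² → acute
(118,45,95): 45²+95² = 11050 < 13924 = 118² → obtuse
(177,63,267): 63+177 ≤ 267, not a triangle
(176,693,715): 176²+693² = 511225 = 715² → right
(11,20,14): 11²+14² = 317 < 400 = 20² → obtuse
2 of the 5 are obtuse.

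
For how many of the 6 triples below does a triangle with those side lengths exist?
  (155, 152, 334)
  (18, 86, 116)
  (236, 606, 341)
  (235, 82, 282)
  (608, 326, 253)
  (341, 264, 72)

1

(152,155,334): 152+155 ≤ 334 → not valid
(18,86,116): 18+86 ≤ 116 → not valid
(236,341,606): 236+341 ≤ 606 → not valid
(82,235,282): 82+235 > 282 → valid
(253,326,608): 253+326 ≤ 608 → not valid
(72,264,341): 72+264 ≤ 341 → not valid
1 of the 6 triples forms a triangle.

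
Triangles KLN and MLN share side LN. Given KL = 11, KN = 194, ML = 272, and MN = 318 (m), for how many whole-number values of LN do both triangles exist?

21

From triangle KLN: 183 < LN < 205.
From triangle MLN: 46 < LN < 590.
Intersection: 183 < LN < 205, so integers 184 through 204: 21 values.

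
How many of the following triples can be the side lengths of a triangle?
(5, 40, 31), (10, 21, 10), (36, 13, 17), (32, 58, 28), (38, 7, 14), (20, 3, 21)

(5,31,40): 5+31 ≤ 40 → not valid
(10,10,21): 10+10 ≤ 21 → not valid
(13,17,36): 13+17 ≤ 36 → not valid
(28,32,58): 28+32 > 58 → valid
(7,14,38): 7+14 ≤ 38 → not valid
(3,20,21): 3+20 > 21 → valid
2 of the 6 triples form a triangle.

2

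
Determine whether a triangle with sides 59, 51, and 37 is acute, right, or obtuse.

Compare the square of the longest side to the sum of squares of the other two: 37² + 51² = 3970 > 3481 = 59².

acute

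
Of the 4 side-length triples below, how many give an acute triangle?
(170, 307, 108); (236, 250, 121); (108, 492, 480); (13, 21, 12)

1

(170,307,108): 108+170 ≤ 307, not a triangle
(236,250,121): 121²+236² = 70337 > 62500 = 250² → acute
(108,492,480): 108²+480² = 242064 = 492² → right
(13,21,12): 12²+13² = 313 < 441 = 21² → obtuse
1 of the 4 is acute.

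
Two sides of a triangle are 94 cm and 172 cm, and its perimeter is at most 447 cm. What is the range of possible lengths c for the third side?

Triangle inequality alone gives 78 < c < 266.
The perimeter condition gives c ≤ 447 − 94 − 172 = 181.
Intersecting the two: 78 < c ≤ 181.

78 < c ≤ 181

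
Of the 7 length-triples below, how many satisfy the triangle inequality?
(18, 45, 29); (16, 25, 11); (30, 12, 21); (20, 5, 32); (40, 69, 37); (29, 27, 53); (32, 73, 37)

(18,29,45): 18+29 > 45 → valid
(11,16,25): 11+16 > 25 → valid
(12,21,30): 12+21 > 30 → valid
(5,20,32): 5+20 ≤ 32 → not valid
(37,40,69): 37+40 > 69 → valid
(27,29,53): 27+29 > 53 → valid
(32,37,73): 32+37 ≤ 73 → not valid
5 of the 7 triples form a triangle.

5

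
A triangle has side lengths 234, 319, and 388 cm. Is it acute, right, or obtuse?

Compare the square of the longest side to the sum of squares of the other two: 234² + 319² = 156517 > 150544 = 388².

acute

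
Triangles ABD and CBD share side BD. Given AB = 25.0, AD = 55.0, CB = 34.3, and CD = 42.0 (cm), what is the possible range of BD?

From triangle ABD: |25.0 − 55.0| < BD < 25.0 + 55.0, i.e. 30.0 < BD < 80.0.
From triangle CBD: 7.7 < BD < 76.3.
Both must hold, so BD lies in the intersection.

30.0 < BD < 76.3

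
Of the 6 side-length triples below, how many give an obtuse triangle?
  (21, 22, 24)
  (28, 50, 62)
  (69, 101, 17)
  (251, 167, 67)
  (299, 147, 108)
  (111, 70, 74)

(21,22,24): 21²+22² = 925 > 576 = 24² → acute
(28,50,62): 28²+50² = 3284 < 3844 = 62² → obtuse
(69,101,17): 17+69 ≤ 101, not a triangle
(251,167,67): 67+167 ≤ 251, not a triangle
(299,147,108): 108+147 ≤ 299, not a triangle
(111,70,74): 70²+74² = 10376 < 12321 = 111² → obtuse
2 of the 6 are obtuse.

2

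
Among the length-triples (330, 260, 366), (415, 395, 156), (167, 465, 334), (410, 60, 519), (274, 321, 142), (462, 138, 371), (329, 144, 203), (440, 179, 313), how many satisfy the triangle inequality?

(260,330,366): 260+330 > 366 → valid
(156,395,415): 156+395 > 415 → valid
(167,334,465): 167+334 > 465 → valid
(60,410,519): 60+410 ≤ 519 → not valid
(142,274,321): 142+274 > 321 → valid
(138,371,462): 138+371 > 462 → valid
(144,203,329): 144+203 > 329 → valid
(179,313,440): 179+313 > 440 → valid
7 of the 8 triples form a triangle.

7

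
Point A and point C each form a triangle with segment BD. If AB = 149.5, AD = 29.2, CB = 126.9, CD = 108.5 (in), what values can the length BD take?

120.3 < BD < 178.7

From triangle ABD: |149.5 − 29.2| < BD < 149.5 + 29.2, i.e. 120.3 < BD < 178.7.
From triangle CBD: 18.4 < BD < 235.4.
Both must hold, so BD lies in the intersection.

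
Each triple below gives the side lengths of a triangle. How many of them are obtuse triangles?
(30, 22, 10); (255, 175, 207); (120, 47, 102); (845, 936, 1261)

(30,22,10): 10²+22² = 584 < 900 = 30² → obtuse
(255,175,207): 175²+207² = 73474 > 65025 = 255² → acute
(120,47,102): 47²+102² = 12613 < 14400 = 120² → obtuse
(845,936,1261): 845²+936² = 1590121 = 1261² → right
2 of the 4 are obtuse.

2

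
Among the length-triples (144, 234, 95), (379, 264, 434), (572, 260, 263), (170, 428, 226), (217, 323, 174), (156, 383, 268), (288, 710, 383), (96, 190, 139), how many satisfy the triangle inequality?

(95,144,234): 95+144 > 234 → valid
(264,379,434): 264+379 > 434 → valid
(260,263,572): 260+263 ≤ 572 → not valid
(170,226,428): 170+226 ≤ 428 → not valid
(174,217,323): 174+217 > 323 → valid
(156,268,383): 156+268 > 383 → valid
(288,383,710): 288+383 ≤ 710 → not valid
(96,139,190): 96+139 > 190 → valid
5 of the 8 triples form a triangle.

5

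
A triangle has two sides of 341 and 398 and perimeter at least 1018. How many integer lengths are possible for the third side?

Triangle inequality: 57 < x < 739. Perimeter ≥ 1018 gives x ≥ 1018 − 341 − 398 = 279.
So 279 ≤ x < 739; integers 279 through 738: 460 values.

460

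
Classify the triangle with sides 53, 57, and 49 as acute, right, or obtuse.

acute

Compare the square of the longest side to the sum of squares of the other two: 49² + 53² = 5210 > 3249 = 57².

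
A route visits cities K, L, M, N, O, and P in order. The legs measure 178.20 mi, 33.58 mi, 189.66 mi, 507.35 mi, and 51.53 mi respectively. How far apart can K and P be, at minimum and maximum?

54.38 ≤ KP ≤ 960.32 mi

The maximum is all hops collinear in one direction: 178.20 + 33.58 + 189.66 + 507.35 + 51.53 = 960.32.
The longest hop is 507.35; the others sum to 452.97. Folding the others back against it leaves at least 507.35 − 452.97 = 54.38.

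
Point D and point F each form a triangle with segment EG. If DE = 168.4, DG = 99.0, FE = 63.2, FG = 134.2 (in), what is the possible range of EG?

From triangle DEG: |168.4 − 99.0| < EG < 168.4 + 99.0, i.e. 69.4 < EG < 267.4.
From triangle FEG: 71.0 < EG < 197.4.
Both must hold, so EG lies in the intersection.

71.0 < EG < 197.4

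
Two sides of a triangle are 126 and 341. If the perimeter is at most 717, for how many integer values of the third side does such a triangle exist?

Triangle inequality: 215 < x < 467. Perimeter ≤ 717 gives x ≤ 717 − 126 − 341 = 250.
So 215 < x ≤ 250; integers 216 through 250: 35 values.

35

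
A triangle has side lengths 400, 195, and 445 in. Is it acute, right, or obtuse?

Compare the square of the longest side to the sum of squares of the other two: 195² + 400² = 198025 = 445².

right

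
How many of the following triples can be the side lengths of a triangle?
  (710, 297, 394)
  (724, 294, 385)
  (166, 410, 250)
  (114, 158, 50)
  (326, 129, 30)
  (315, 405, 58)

2

(297,394,710): 297+394 ≤ 710 → not valid
(294,385,724): 294+385 ≤ 724 → not valid
(166,250,410): 166+250 > 410 → valid
(50,114,158): 50+114 > 158 → valid
(30,129,326): 30+129 ≤ 326 → not valid
(58,315,405): 58+315 ≤ 405 → not valid
2 of the 6 triples form a triangle.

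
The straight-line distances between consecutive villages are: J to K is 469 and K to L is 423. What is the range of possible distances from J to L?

46 ≤ JL ≤ 892

By the triangle inequality, |469 − 423| ≤ JL ≤ 469 + 423.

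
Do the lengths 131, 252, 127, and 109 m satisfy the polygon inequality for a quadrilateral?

Yes

A quadrilateral exists iff every side is shorter than the sum of the others — equivalently, the longest side is less than the sum of the rest.
Longest side 252 < 367 (sum of the remaining 3), so yes.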